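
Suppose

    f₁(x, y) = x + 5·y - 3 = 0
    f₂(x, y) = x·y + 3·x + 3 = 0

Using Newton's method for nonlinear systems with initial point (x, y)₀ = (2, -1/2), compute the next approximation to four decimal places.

(-2.4762, 1.0952)

At (2, -1/2): F = (-3.5000, 8.0000).
Jacobian J = [[1, 5], [y + 3, x]].
At the point, J = [[1.0000, 5.0000], [2.5000, 2.0000]] (det J = -10.5000).
Solving J·Δ = −F gives Δ = (-4.4762, 1.5952).
Then the next iterate is (x, y)₁ = (-2.4762, 1.0952).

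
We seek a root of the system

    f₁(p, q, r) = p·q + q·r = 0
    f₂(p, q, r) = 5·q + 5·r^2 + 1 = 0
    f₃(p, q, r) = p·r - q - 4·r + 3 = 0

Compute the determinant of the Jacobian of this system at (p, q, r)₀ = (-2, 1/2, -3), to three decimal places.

-472.500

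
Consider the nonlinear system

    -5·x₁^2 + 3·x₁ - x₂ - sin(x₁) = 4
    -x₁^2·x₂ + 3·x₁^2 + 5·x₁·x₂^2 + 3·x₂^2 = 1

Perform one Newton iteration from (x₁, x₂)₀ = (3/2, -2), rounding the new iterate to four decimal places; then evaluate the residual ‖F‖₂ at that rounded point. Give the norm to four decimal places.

At (3/2, -2): F = (-9.747495, 52.2500).
Jacobian J = [[-10·x₁ - cos(x₁) + 3, -1], [-2·x₁·x₂ + 6·x₁ + 5·x₂^2, -x₁^2 + 10·x₁·x₂ + 6·x₂]].
At the point, J = [[-12.070737, -1.0000], [35.0000, -44.2500]] (det J = 569.130121).
Solving J·Δ = −F gives Δ = (-0.8497, 0.5087).
Then the next iterate is (x₁, x₂)₁ = (0.6503, -1.4913).
Re-evaluating at (0.6503, -1.4913): F = (-3.277676, 14.802510), so ‖F‖₂ = 15.1611.

15.1611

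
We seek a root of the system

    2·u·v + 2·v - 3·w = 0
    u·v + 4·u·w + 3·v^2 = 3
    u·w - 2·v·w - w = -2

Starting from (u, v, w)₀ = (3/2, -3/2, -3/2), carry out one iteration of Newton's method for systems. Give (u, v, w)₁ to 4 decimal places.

At (3/2, -3/2, -3/2): F = (-3.0000, -7.5000, -3.2500).
Jacobian J = [[2·v, 2·u + 2, -3], [v + 4·w, u + 6·v, 4·u], [w, -2·w, u - 2·v - 1]].
At the point, J = [[-3.0000, 5.0000, -3.0000], [-7.5000, -7.5000, 6.0000], [-1.5000, 3.0000, 3.5000]] (det J = 320.2500).
Solving J·Δ = −F gives Δ = (-0.9590, 0.2213, 0.3279).
Then the next iterate is (u, v, w)₁ = (0.5410, -1.2787, -1.1721).

(0.5410, -1.2787, -1.1721)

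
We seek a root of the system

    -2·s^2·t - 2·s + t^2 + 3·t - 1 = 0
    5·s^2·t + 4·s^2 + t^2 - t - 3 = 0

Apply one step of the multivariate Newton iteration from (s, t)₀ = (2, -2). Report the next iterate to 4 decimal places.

(-7.0000, -15.0000)

At (2, -2): F = (9.0000, -21.0000).
Jacobian J = [[-4·s·t - 2, -2·s^2 + 2·t + 3], [10·s·t + 8·s, 5·s^2 + 2·t - 1]].
At the point, J = [[14.0000, -9.0000], [-24.0000, 15.0000]] (det J = -6.0000).
Solving J·Δ = −F gives Δ = (-9.0000, -13.0000).
Then the next iterate is (s, t)₁ = (-7.0000, -15.0000).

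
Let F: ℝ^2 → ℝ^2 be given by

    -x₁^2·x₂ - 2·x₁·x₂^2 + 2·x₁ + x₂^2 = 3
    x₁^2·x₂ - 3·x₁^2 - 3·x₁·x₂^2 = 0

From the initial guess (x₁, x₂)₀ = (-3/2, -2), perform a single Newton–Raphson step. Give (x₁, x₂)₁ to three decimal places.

(-1.068, -1.489)

At (-3/2, -2): F = (14.500, 6.750).
Jacobian J = [[-2·x₁·x₂ - 2·x₂^2 + 2, -x₁^2 - 4·x₁·x₂ + 2·x₂], [2·x₁·x₂ - 6·x₁ - 3·x₂^2, x₁^2 - 6·x₁·x₂]].
At the point, J = [[-12.000, -18.250], [3.000, -15.750]] (det J = 243.750).
Solving J·Δ = −F gives Δ = (0.432, 0.511).
Then the next iterate is (x₁, x₂)₁ = (-1.068, -1.489).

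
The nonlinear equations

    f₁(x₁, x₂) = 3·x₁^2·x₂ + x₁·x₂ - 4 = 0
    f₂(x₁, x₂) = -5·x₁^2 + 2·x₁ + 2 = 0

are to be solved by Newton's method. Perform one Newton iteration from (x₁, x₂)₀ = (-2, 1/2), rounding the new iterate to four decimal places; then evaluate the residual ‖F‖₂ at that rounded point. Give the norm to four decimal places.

5.4231

At (-2, 1/2): F = (1.0000, -22.0000).
Jacobian J = [[6·x₁·x₂ + x₂, 3·x₁^2 + x₁], [-10·x₁ + 2, 0]].
At the point, J = [[-5.5000, 10.0000], [22.0000, 0.0000]] (det J = -220.0000).
Solving J·Δ = −F gives Δ = (1.0000, 0.4500).
Then the next iterate is (x₁, x₂)₁ = (-1.0000, 0.9500).
Re-evaluating at (-1.0000, 0.9500): F = (-2.1000, -5.0000), so ‖F‖₂ = 5.4231.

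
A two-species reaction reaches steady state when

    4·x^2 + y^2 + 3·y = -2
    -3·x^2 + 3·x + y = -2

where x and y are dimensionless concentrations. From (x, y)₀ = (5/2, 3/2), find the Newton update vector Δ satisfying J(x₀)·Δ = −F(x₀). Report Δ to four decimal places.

At (5/2, 3/2): F = (33.7500, -7.7500).
Jacobian J = [[8·x, 2·y + 3], [-6·x + 3, 1]].
At the point, J = [[20.0000, 6.0000], [-12.0000, 1.0000]] (det J = 92.0000).
Solving J·Δ = −F gives Δ = (-0.8723, -2.7174).

(-0.8723, -2.7174)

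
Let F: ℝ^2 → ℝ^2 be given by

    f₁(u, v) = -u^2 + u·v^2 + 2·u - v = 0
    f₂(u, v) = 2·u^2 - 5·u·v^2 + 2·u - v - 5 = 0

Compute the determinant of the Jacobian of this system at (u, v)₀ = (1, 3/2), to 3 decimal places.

-25.500

J = [[-2·u + v^2 + 2, 2·u·v - 1], [4·u - 5·v^2 + 2, -10·u·v - 1]].
At the point, J = [[2.250, 2.000], [-5.250, -16.000]].
det J = -25.500.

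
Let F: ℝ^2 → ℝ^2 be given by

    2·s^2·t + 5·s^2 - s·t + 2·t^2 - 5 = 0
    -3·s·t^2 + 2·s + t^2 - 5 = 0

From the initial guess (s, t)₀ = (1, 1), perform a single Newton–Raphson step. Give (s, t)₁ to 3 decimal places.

(1.277, -0.319)

At (1, 1): F = (3.000, -5.000).
Jacobian J = [[4·s·t + 10·s - t, 2·s^2 - s + 4·t], [-3·t^2 + 2, -6·s·t + 2·t]].
At the point, J = [[13.000, 5.000], [-1.000, -4.000]] (det J = -47.000).
Solving J·Δ = −F gives Δ = (0.277, -1.319).
Then the next iterate is (s, t)₁ = (1.277, -0.319).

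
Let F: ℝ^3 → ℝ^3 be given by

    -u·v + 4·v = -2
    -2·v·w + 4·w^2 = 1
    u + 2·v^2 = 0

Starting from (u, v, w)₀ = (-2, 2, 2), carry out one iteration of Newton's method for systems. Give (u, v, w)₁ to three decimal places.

At (-2, 2, 2): F = (14.000, 7.000, 6.000).
Jacobian J = [[-v, -u + 4, 0], [0, -2·w, -2·v + 8·w], [1, 4·v, 0]].
At the point, J = [[-2.000, 6.000, 0.000], [0.000, -4.000, 12.000], [1.000, 8.000, 0.000]] (det J = 264.000).
Solving J·Δ = −F gives Δ = (3.455, -1.182, -0.977).
Then the next iterate is (u, v, w)₁ = (1.455, 0.818, 1.023).

(1.455, 0.818, 1.023)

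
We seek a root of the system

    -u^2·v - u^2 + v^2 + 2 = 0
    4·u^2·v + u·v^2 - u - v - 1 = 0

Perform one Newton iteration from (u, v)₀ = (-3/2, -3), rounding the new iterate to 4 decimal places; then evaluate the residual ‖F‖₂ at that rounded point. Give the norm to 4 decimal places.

At (-3/2, -3): F = (15.5000, -37.0000).
Jacobian J = [[-2·u·v - 2·u, -u^2 + 2·v], [8·u·v + v^2 - 1, 4·u^2 + 2·u·v - 1]].
At the point, J = [[-6.0000, -8.2500], [44.0000, 17.0000]] (det J = 261.0000).
Solving J·Δ = −F gives Δ = (0.1600, 1.7625).
Then the next iterate is (u, v)₁ = (-1.3400, -1.2375).
Re-evaluating at (-1.3400, -1.2375): F = (3.957861, -9.362804), so ‖F‖₂ = 10.1650.

10.1650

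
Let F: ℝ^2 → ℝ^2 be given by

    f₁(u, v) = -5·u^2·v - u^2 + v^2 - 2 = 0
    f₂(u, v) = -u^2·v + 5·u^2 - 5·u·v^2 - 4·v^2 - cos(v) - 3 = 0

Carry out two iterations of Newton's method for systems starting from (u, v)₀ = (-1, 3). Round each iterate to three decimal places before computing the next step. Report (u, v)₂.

At (-1, 3): F = (-9.000, 8.98999).
Jacobian J = [[-10·u·v - 2·u, -5·u^2 + 2·v], [-2·u·v + 10·u - 5·v^2, -u^2 - 10·u·v - 8·v + sin(v)]].
At the point, J = [[32.000, 1.000], [-49.000, 5.14112]] (det J = 213.51584).
Solving J·Δ = −F gives Δ = (0.259, 0.718).
Then the next iterate is (u, v)₁ = (-0.741, 3.718).
Round to (-0.741, 3.718) and repeat: F = (1.06703, -5.53559), J = [[29.03238, 4.69060], [-71.01754, -3.28772]].
Δ = (-0.094, 0.357), so (u, v)₂ = (-0.835, 4.075).

(-0.835, 4.075)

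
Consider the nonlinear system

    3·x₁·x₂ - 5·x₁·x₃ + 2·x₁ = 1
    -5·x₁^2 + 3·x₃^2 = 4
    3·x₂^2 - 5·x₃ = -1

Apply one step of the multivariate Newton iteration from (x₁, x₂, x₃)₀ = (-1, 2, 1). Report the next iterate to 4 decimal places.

(-0.4615, 1.3761, 1.1026)

At (-1, 2, 1): F = (-4.0000, -6.0000, 8.0000).
Jacobian J = [[3·x₂ - 5·x₃ + 2, 3·x₁, -5·x₁], [-10·x₁, 0, 6·x₃], [0, 6·x₂, -5]].
At the point, J = [[3.0000, -3.0000, 5.0000], [10.0000, 0.0000, 6.0000], [0.0000, 12.0000, -5.0000]] (det J = 234.0000).
Solving J·Δ = −F gives Δ = (0.5385, -0.6239, 0.1026).
Then the next iterate is (x₁, x₂, x₃)₁ = (-0.4615, 1.3761, 1.1026).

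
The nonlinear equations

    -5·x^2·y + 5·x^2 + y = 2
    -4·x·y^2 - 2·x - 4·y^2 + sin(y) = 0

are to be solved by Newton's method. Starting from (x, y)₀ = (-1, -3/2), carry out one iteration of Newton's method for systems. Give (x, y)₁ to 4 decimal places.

(-0.8985, 0.1155)

At (-1, -3/2): F = (9.0000, 1.002505).
Jacobian J = [[-10·x·y + 10·x, -5·x^2 + 1], [-4·y^2 - 2, -8·x·y - 8·y + cos(y)]].
At the point, J = [[-25.0000, -4.0000], [-11.0000, 0.070737]] (det J = -45.768430).
Solving J·Δ = −F gives Δ = (0.1015, 1.6155).
Then the next iterate is (x, y)₁ = (-0.8985, 0.1155).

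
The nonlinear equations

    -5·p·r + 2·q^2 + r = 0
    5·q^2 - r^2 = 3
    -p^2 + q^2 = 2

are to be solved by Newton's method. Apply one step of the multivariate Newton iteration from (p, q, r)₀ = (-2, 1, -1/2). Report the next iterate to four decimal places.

(-0.6585, 0.8170, -0.4202)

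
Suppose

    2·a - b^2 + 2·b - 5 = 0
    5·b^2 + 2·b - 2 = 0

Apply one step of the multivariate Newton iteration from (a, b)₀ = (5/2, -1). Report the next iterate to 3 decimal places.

At (5/2, -1): F = (-3.000, 1.000).
Jacobian J = [[2, -2·b + 2], [0, 10·b + 2]].
At the point, J = [[2.000, 4.000], [0.000, -8.000]] (det J = -16.000).
Solving J·Δ = −F gives Δ = (1.250, 0.125).
Then the next iterate is (a, b)₁ = (3.750, -0.875).

(3.750, -0.875)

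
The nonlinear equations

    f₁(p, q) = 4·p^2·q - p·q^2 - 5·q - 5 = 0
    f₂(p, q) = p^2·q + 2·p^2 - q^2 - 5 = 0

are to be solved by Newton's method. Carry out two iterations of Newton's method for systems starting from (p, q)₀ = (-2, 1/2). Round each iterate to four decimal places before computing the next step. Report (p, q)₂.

At (-2, 1/2): F = (1.0000, 4.7500).
Jacobian J = [[8·p·q - q^2, 4·p^2 - 2·p·q - 5], [2·p·q + 4·p, p^2 - 2·q]].
At the point, J = [[-8.2500, 13.0000], [-10.0000, 3.0000]] (det J = 105.2500).
Solving J·Δ = −F gives Δ = (0.5582, 0.2773).
Then the next iterate is (p, q)₁ = (-1.4418, 0.7773).
Round to (-1.4418, 0.7773) and repeat: F = (-1.552006, 0.169221), J = [[-9.569884, 5.556571], [-8.008622, 0.524187]].
Δ = (0.0444, 0.3558), so (p, q)₂ = (-1.3974, 1.1331).

(-1.3974, 1.1331)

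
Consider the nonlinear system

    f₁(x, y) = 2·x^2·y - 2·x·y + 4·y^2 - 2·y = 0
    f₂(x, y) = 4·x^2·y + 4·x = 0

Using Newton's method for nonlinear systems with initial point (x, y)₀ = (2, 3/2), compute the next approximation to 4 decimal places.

At (2, 3/2): F = (12.0000, 32.0000).
Jacobian J = [[4·x·y - 2·y, 2·x^2 - 2·x + 8·y - 2], [8·x·y + 4, 4·x^2]].
At the point, J = [[9.0000, 14.0000], [28.0000, 16.0000]] (det J = -248.0000).
Solving J·Δ = −F gives Δ = (-1.0323, -0.1935).
Then the next iterate is (x, y)₁ = (0.9677, 1.3065).

(0.9677, 1.3065)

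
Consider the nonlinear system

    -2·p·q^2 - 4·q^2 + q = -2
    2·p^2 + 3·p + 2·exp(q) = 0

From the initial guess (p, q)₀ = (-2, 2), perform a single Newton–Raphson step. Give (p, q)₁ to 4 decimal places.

(-1.6261, 0.9912)

At (-2, 2): F = (4.0000, 16.778112).
Jacobian J = [[-2·q^2, -4·p·q - 8·q + 1], [4·p + 3, 2·exp(q)]].
At the point, J = [[-8.0000, 1.0000], [-5.0000, 14.778112]] (det J = -113.224898).
Solving J·Δ = −F gives Δ = (0.3739, -1.0088).
Then the next iterate is (p, q)₁ = (-1.6261, 0.9912).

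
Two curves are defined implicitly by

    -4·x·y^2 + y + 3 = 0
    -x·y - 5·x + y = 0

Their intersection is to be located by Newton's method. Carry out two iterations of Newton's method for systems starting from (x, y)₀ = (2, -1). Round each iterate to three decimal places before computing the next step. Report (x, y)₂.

At (2, -1): F = (-6.000, -9.000).
Jacobian J = [[-4·y^2, -8·x·y + 1], [-y - 5, -x + 1]].
At the point, J = [[-4.000, 17.000], [-4.000, -1.000]] (det J = 72.000).
Solving J·Δ = −F gives Δ = (-2.208, -0.167).
Then the next iterate is (x, y)₁ = (-0.208, -1.167).
Round to (-0.208, -1.167) and repeat: F = (2.96609, -0.36974), J = [[-5.44756, -0.94189], [-3.833, 1.208]].
Δ = (0.317, 1.313), so (x, y)₂ = (0.109, 0.146).

(0.109, 0.146)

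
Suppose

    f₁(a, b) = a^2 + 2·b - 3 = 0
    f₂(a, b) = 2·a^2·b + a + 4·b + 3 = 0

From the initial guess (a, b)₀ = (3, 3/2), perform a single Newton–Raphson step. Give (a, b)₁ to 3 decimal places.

(1.723, 0.830)

At (3, 3/2): F = (9.000, 39.000).
Jacobian J = [[2·a, 2], [4·a·b + 1, 2·a^2 + 4]].
At the point, J = [[6.000, 2.000], [19.000, 22.000]] (det J = 94.000).
Solving J·Δ = −F gives Δ = (-1.277, -0.670).
Then the next iterate is (a, b)₁ = (1.723, 0.830).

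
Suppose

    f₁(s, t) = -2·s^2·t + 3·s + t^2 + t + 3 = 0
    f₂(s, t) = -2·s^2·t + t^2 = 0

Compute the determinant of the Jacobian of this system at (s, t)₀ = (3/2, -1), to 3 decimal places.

J = [[-4·s·t + 3, -2·s^2 + 2·t + 1], [-4·s·t, -2·s^2 + 2·t]].
At the point, J = [[9.000, -5.500], [6.000, -6.500]].
det J = -25.500.

-25.500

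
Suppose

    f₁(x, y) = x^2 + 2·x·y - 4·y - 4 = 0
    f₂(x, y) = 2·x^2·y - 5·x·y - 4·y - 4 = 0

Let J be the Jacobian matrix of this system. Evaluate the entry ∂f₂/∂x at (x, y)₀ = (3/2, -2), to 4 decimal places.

-2.0000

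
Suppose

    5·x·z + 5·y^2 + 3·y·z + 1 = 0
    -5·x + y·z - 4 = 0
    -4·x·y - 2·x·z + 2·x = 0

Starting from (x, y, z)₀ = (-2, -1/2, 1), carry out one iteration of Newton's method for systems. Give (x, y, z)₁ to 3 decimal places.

At (-2, -1/2, 1): F = (-9.250, 5.500, -4.000).
Jacobian J = [[5·z, 10·y + 3·z, 5·x + 3·y], [-5, z, y], [-4·y - 2·z + 2, -4·x, -2·x]].
At the point, J = [[5.000, -2.000, -11.500], [-5.000, 1.000, -0.500], [2.000, 8.000, 4.000]] (det J = 485.000).
Solving J·Δ = −F gives Δ = (1.208, 0.370, -0.343).
Then the next iterate is (x, y, z)₁ = (-0.792, -0.130, 0.657).

(-0.792, -0.130, 0.657)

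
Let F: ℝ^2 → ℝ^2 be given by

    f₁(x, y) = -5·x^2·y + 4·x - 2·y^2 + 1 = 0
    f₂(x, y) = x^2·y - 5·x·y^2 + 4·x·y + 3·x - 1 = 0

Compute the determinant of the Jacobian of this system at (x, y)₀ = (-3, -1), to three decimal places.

J = [[-10·x·y + 4, -5·x^2 - 4·y], [2·x·y - 5·y^2 + 4·y + 3, x^2 - 10·x·y + 4·x]].
At the point, J = [[-26.000, -41.000], [0.000, -33.000]].
det J = 858.000.

858.000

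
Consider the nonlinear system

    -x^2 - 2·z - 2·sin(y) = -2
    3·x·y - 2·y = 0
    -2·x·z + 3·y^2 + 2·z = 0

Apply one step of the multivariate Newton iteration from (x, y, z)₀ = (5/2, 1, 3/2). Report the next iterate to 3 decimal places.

At (5/2, 1, 3/2): F = (-8.93294, 5.500, -1.500).
Jacobian J = [[-2·x, -2·cos(y), -2], [3·y, 3·x - 2, 0], [-2·z, 6·y, -2·x + 2]].
At the point, J = [[-5.000, -1.08060, -2.000], [3.000, 5.500, 0.000], [-3.000, 6.000, -3.000]] (det J = 3.77456).
Solving J·Δ = −F gives Δ = (-12.469, 5.801, 23.571).
Then the next iterate is (x, y, z)₁ = (-9.969, 6.801, 25.071).

(-9.969, 6.801, 25.071)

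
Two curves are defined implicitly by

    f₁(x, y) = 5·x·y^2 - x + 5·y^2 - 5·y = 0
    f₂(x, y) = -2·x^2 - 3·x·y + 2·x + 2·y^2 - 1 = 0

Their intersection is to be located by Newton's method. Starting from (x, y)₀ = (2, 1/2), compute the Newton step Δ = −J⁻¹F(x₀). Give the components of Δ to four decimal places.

(-1.0541, 0.1014)

At (2, 1/2): F = (-0.7500, -7.5000).
Jacobian J = [[5·y^2 - 1, 10·x·y + 10·y - 5], [-4·x - 3·y + 2, -3·x + 4·y]].
At the point, J = [[0.2500, 10.0000], [-7.5000, -4.0000]] (det J = 74.0000).
Solving J·Δ = −F gives Δ = (-1.0541, 0.1014).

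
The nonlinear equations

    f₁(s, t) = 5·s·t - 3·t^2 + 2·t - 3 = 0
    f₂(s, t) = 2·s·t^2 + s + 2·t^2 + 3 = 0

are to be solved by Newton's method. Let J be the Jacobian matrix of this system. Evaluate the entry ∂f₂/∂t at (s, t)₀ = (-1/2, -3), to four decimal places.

-6.0000

∂f₂/∂t = 4·s·t + 4·t.
At (-1/2, -3) this is -6.0000.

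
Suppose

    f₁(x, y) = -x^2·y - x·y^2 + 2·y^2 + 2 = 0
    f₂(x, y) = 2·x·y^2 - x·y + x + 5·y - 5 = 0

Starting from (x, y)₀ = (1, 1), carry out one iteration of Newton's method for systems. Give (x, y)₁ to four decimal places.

At (1, 1): F = (2.0000, 2.0000).
Jacobian J = [[-2·x·y - y^2, -x^2 - 2·x·y + 4·y], [2·y^2 - y + 1, 4·x·y - x + 5]].
At the point, J = [[-3.0000, 1.0000], [2.0000, 8.0000]] (det J = -26.0000).
Solving J·Δ = −F gives Δ = (0.5385, -0.3846).
Then the next iterate is (x, y)₁ = (1.5385, 0.6154).

(1.5385, 0.6154)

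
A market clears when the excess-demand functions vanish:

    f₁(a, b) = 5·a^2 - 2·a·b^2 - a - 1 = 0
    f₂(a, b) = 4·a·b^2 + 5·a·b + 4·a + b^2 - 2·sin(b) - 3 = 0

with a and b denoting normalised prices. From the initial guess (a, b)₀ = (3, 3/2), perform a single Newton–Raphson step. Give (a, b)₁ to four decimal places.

(1.4965, 0.9814)

At (3, 3/2): F = (27.5000, 58.755010).
Jacobian J = [[10·a - 2·b^2 - 1, -4·a·b], [4·b^2 + 5·b + 4, 8·a·b + 5·a + 2·b - 2·cos(b)]].
At the point, J = [[24.5000, -18.0000], [20.5000, 53.858526]] (det J = 1688.533877).
Solving J·Δ = −F gives Δ = (-1.5035, -0.5186).
Then the next iterate is (a, b)₁ = (1.4965, 0.9814).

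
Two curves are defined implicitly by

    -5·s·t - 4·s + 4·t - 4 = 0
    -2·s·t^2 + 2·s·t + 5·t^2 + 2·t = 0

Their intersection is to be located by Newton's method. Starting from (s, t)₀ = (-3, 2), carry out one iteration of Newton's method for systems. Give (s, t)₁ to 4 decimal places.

At (-3, 2): F = (46.0000, 36.0000).
Jacobian J = [[-5·t - 4, -5·s + 4], [-2·t^2 + 2·t, -4·s·t + 2·s + 10·t + 2]].
At the point, J = [[-14.0000, 19.0000], [-4.0000, 40.0000]] (det J = -484.0000).
Solving J·Δ = −F gives Δ = (2.3884, -0.6612).
Then the next iterate is (s, t)₁ = (-0.6116, 1.3388).

(-0.6116, 1.3388)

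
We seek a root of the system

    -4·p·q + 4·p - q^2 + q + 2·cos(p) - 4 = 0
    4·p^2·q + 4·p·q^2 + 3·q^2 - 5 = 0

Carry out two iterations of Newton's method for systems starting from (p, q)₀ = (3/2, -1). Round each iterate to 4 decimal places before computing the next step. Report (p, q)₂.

At (3/2, -1): F = (6.141474, -5.0000).
Jacobian J = [[-4·q - 2·sin(p) + 4, -4·p - 2·q + 1], [8·p·q + 4·q^2, 4·p^2 + 8·p·q + 6·q]].
At the point, J = [[6.005010, -3.0000], [-8.0000, -9.0000]] (det J = -78.045090).
Solving J·Δ = −F gives Δ = (-0.9004, 0.2448).
Then the next iterate is (p, q)₁ = (0.5996, -0.7552).
Round to (0.5996, -0.7552) and repeat: F = (0.535267, -3.007185), J = [[5.892175, 0.1120], [-1.341235, -6.715663]].
Δ = (-0.0826, -0.4313), so (p, q)₂ = (0.5170, -1.1865).

(0.5170, -1.1865)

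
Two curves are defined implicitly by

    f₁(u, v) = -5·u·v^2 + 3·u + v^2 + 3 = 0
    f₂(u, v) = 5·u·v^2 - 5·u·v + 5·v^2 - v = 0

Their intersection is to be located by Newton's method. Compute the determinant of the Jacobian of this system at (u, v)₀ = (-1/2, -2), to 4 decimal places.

J = [[-5·v^2 + 3, -10·u·v + 2·v], [5·v^2 - 5·v, 10·u·v - 5·u + 10·v - 1]].
At the point, J = [[-17.0000, -14.0000], [30.0000, -8.5000]].
det J = 564.5000.

564.5000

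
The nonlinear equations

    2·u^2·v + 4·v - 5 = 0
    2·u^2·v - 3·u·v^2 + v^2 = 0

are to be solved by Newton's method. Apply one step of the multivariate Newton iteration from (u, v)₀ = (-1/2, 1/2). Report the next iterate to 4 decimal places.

(2.0000, 1.6667)

At (-1/2, 1/2): F = (-2.7500, 0.8750).
Jacobian J = [[4·u·v, 2·u^2 + 4], [4·u·v - 3·v^2, 2·u^2 - 6·u·v + 2·v]].
At the point, J = [[-1.0000, 4.5000], [-1.7500, 3.0000]] (det J = 4.8750).
Solving J·Δ = −F gives Δ = (2.5000, 1.1667).
Then the next iterate is (u, v)₁ = (2.0000, 1.6667).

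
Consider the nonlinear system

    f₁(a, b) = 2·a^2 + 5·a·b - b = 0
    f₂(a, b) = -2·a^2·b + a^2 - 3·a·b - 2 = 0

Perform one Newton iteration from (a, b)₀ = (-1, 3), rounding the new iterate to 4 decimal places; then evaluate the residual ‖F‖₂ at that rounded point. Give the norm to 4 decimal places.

2.5795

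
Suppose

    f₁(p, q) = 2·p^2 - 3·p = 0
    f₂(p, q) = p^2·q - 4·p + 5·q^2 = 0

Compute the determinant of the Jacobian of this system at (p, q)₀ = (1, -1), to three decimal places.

-9.000

J = [[4·p - 3, 0], [2·p·q - 4, p^2 + 10·q]].
At the point, J = [[1.000, 0.000], [-6.000, -9.000]].
det J = -9.000.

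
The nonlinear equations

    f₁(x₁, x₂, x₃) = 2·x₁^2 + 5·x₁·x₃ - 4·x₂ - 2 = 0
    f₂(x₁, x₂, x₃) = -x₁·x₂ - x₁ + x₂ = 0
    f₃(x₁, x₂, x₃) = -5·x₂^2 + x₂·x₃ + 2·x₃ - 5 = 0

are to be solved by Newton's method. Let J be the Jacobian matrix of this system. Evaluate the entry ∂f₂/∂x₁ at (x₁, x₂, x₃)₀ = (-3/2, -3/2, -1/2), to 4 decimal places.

∂f₂/∂x₁ = -x₂ - 1.
At (-3/2, -3/2, -1/2) this is 0.5000.

0.5000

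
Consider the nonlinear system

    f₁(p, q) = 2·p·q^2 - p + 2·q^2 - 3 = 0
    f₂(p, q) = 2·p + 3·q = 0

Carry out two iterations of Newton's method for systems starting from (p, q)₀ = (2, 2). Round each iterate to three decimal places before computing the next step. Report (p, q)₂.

At (2, 2): F = (19.000, 10.000).
Jacobian J = [[2·q^2 - 1, 4·p·q + 4·q], [2, 3]].
At the point, J = [[7.000, 24.000], [2.000, 3.000]] (det J = -27.000).
Solving J·Δ = −F gives Δ = (-6.778, 1.185).
Then the next iterate is (p, q)₁ = (-4.778, 3.185).
Round to (-4.778, 3.185) and repeat: F = (-74.87176, -0.001), J = [[19.28845, -48.13172], [2.000, 3.000]].
Δ = (1.458, -0.971), so (p, q)₂ = (-3.320, 2.214).

(-3.320, 2.214)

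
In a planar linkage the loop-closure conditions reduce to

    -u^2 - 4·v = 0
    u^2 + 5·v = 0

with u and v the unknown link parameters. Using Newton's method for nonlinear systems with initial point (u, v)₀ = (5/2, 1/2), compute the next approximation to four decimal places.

At (5/2, 1/2): F = (-8.2500, 8.7500).
Jacobian J = [[-2·u, -4], [2·u, 5]].
At the point, J = [[-5.0000, -4.0000], [5.0000, 5.0000]] (det J = -5.0000).
Solving J·Δ = −F gives Δ = (-1.2500, -0.5000).
Then the next iterate is (u, v)₁ = (1.2500, 0.0000).

(1.2500, 0.0000)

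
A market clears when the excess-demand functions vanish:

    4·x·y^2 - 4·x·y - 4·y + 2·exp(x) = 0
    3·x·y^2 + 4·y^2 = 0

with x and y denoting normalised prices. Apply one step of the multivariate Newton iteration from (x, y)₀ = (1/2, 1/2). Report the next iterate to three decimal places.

(-0.132, 0.336)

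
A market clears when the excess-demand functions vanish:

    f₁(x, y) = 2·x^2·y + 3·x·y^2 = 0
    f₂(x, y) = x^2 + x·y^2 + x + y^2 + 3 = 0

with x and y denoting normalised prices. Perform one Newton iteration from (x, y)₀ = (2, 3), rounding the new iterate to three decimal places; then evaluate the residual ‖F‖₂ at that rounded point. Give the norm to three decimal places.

16.378

At (2, 3): F = (78.000, 36.000).
Jacobian J = [[4·x·y + 3·y^2, 2·x^2 + 6·x·y], [2·x + y^2 + 1, 2·x·y + 2·y]].
At the point, J = [[51.000, 44.000], [14.000, 18.000]] (det J = 302.000).
Solving J·Δ = −F gives Δ = (0.596, -2.464).
Then the next iterate is (x, y)₁ = (2.596, 0.536).
Re-evaluating at (2.596, 0.536): F = (9.46190, 13.36833), so ‖F‖₂ = 16.378.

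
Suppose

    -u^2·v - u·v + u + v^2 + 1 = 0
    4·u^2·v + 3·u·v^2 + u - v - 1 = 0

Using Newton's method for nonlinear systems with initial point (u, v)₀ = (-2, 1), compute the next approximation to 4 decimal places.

(-1.5000, 1.0000)

At (-2, 1): F = (-2.0000, 6.0000).
Jacobian J = [[-2·u·v - v + 1, -u^2 - u + 2·v], [8·u·v + 3·v^2 + 1, 4·u^2 + 6·u·v - 1]].
At the point, J = [[4.0000, 0.0000], [-12.0000, 3.0000]] (det J = 12.0000).
Solving J·Δ = −F gives Δ = (0.5000, 0.0000).
Then the next iterate is (u, v)₁ = (-1.5000, 1.0000).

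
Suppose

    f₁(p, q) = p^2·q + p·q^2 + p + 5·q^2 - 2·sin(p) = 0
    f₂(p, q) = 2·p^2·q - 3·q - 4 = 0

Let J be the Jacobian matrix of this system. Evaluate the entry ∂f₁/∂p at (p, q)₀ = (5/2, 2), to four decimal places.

∂f₁/∂p = 2·p·q + q^2 - 2·cos(p) + 1.
At (5/2, 2) this is 16.6023.

16.6023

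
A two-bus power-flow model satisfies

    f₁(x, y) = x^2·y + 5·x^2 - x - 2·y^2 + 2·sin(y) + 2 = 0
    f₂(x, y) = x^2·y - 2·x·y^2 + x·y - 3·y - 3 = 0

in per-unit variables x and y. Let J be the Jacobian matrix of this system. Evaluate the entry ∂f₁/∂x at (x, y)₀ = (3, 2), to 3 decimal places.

41.000

∂f₁/∂x = 2·x·y + 10·x - 1.
At (3, 2) this is 41.000.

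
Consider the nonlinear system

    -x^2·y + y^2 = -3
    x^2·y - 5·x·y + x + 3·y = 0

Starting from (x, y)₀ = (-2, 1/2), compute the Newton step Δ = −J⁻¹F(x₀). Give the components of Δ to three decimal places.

(-1.734, -0.739)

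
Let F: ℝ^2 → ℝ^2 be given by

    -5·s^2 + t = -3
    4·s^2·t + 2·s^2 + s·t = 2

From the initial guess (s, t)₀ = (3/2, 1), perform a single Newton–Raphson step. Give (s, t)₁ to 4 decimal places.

At (3/2, 1): F = (-7.2500, 13.0000).
Jacobian J = [[-10·s, 1], [8·s·t + 4·s + t, 4·s^2 + s]].
At the point, J = [[-15.0000, 1.0000], [19.0000, 10.5000]] (det J = -176.5000).
Solving J·Δ = −F gives Δ = (-0.5050, -0.3244).
Then the next iterate is (s, t)₁ = (0.9950, 0.6756).

(0.9950, 0.6756)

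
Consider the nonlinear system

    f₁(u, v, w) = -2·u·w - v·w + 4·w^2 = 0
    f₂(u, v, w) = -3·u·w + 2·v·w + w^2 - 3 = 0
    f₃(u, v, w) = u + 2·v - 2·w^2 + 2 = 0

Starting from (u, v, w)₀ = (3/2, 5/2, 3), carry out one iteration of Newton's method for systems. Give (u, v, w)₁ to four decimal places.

(2.6073, 3.4899, 2.4656)

At (3/2, 5/2, 3): F = (19.5000, 7.5000, -9.5000).
Jacobian J = [[-2·w, -w, -2·u - v + 8·w], [-3·w, 2·w, -3·u + 2·v + 2·w], [1, 2, -4·w]].
At the point, J = [[-6.0000, -3.0000, 18.5000], [-9.0000, 6.0000, 6.5000], [1.0000, 2.0000, -12.0000]] (det J = 370.5000).
Solving J·Δ = −F gives Δ = (1.1073, 0.9899, -0.5344).
Then the next iterate is (u, v, w)₁ = (2.6073, 3.4899, 2.4656).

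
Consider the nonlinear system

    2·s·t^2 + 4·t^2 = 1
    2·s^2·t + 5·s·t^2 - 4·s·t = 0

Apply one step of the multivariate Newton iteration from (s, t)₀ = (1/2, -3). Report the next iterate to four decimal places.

At (1/2, -3): F = (44.0000, 27.0000).
Jacobian J = [[2·t^2, 4·s·t + 8·t], [4·s·t + 5·t^2 - 4·t, 2·s^2 + 10·s·t - 4·s]].
At the point, J = [[18.0000, -30.0000], [51.0000, -16.5000]] (det J = 1233.0000).
Solving J·Δ = −F gives Δ = (-0.0681, 1.4258).
Then the next iterate is (s, t)₁ = (0.4319, -1.5742).

(0.4319, -1.5742)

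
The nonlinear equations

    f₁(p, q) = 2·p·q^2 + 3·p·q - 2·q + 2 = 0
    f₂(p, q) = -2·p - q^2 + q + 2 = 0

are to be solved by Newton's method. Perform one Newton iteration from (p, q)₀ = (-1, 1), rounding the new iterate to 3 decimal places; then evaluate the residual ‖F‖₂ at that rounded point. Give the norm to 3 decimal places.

5.729

At (-1, 1): F = (-5.000, 4.000).
Jacobian J = [[2·q^2 + 3·q, 4·p·q + 3·p - 2], [-2, -2·q + 1]].
At the point, J = [[5.000, -9.000], [-2.000, -1.000]] (det J = -23.000).
Solving J·Δ = −F gives Δ = (1.783, 0.435).
Then the next iterate is (p, q)₁ = (0.783, 1.435).
Re-evaluating at (0.783, 1.435): F = (5.72556, -0.19023), so ‖F‖₂ = 5.729.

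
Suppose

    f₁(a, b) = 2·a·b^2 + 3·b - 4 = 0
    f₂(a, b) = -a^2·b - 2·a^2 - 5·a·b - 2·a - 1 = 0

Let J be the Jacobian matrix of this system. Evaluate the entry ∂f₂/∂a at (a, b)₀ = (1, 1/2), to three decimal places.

-9.500

∂f₂/∂a = -2·a·b - 4·a - 5·b - 2.
At (1, 1/2) this is -9.500.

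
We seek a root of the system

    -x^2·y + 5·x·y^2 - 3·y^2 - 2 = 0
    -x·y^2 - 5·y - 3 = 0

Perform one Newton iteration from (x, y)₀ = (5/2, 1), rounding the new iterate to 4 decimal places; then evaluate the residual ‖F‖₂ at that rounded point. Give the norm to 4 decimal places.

77.4634

At (5/2, 1): F = (1.2500, -10.5000).
Jacobian J = [[-2·x·y + 5·y^2, -x^2 + 10·x·y - 6·y], [-y^2, -2·x·y - 5]].
At the point, J = [[0.0000, 12.7500], [-1.0000, -10.0000]] (det J = 12.7500).
Solving J·Δ = −F gives Δ = (-9.5196, -0.0980).
Then the next iterate is (x, y)₁ = (-7.0196, 0.9020).
Re-evaluating at (-7.0196, 0.9020): F = (-77.442541, -1.798825), so ‖F‖₂ = 77.4634.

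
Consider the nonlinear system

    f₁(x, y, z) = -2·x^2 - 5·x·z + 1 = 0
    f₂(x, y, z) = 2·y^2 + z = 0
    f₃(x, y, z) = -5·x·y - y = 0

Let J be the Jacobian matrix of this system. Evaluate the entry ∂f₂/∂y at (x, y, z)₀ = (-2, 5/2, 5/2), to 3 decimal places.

∂f₂/∂y = 4·y.
At (-2, 5/2, 5/2) this is 10.000.

10.000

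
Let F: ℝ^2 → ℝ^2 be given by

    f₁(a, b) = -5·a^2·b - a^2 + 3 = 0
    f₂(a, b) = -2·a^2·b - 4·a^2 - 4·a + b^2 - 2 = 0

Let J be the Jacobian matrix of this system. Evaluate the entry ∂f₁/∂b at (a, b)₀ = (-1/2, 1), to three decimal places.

-1.250

∂f₁/∂b = -5·a^2.
At (-1/2, 1) this is -1.250.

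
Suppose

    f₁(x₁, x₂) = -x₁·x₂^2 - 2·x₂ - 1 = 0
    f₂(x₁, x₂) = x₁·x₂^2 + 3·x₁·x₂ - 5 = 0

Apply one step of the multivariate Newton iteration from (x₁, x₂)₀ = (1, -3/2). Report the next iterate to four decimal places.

(-2.2222, -8.5000)

At (1, -3/2): F = (-0.2500, -7.2500).
Jacobian J = [[-x₂^2, -2·x₁·x₂ - 2], [x₂^2 + 3·x₂, 2·x₁·x₂ + 3·x₁]].
At the point, J = [[-2.2500, 1.0000], [-2.2500, 0.0000]] (det J = 2.2500).
Solving J·Δ = −F gives Δ = (-3.2222, -7.0000).
Then the next iterate is (x₁, x₂)₁ = (-2.2222, -8.5000).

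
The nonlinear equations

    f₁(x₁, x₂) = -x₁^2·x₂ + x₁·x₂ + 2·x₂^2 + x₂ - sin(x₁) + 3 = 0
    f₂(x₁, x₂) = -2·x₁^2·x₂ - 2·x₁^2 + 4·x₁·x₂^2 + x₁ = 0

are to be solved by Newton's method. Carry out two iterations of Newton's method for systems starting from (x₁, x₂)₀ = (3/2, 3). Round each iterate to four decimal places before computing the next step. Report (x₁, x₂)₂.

At (3/2, 3): F = (20.752505, 37.5000).
Jacobian J = [[-2·x₁·x₂ + x₂ - cos(x₁), -x₁^2 + x₁ + 4·x₂ + 1], [-4·x₁·x₂ - 4·x₁ + 4·x₂^2 + 1, -2·x₁^2 + 8·x₁·x₂]].
At the point, J = [[-6.070737, 12.2500], [13.0000, 31.5000]] (det J = -350.478222).
Solving J·Δ = −F gives Δ = (0.5545, -1.4193).
Then the next iterate is (x₁, x₂)₁ = (2.0545, 1.5807).
Round to (2.0545, 1.5807) and repeat: F = (5.268107, 0.801982), J = [[-4.449335, 5.156330], [-10.213743, 17.538445]].
Δ = (3.4790, 1.9803), so (x₁, x₂)₂ = (5.5335, 3.5610).

(5.5335, 3.5610)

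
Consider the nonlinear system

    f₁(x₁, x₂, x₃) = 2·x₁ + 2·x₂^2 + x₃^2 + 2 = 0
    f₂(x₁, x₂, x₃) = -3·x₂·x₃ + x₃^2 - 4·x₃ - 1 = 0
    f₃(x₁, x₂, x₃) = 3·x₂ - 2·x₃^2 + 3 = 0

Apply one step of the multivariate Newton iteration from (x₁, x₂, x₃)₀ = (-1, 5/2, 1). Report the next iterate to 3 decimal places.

(8.120, -0.630, 0.778)

At (-1, 5/2, 1): F = (13.500, -11.500, 8.500).
Jacobian J = [[2, 4·x₂, 2·x₃], [0, -3·x₃, -3·x₂ + 2·x₃ - 4], [0, 3, -4·x₃]].
At the point, J = [[2.000, 10.000, 2.000], [0.000, -3.000, -9.500], [0.000, 3.000, -4.000]] (det J = 81.000).
Solving J·Δ = −F gives Δ = (9.120, -3.130, -0.222).
Then the next iterate is (x₁, x₂, x₃)₁ = (8.120, -0.630, 0.778).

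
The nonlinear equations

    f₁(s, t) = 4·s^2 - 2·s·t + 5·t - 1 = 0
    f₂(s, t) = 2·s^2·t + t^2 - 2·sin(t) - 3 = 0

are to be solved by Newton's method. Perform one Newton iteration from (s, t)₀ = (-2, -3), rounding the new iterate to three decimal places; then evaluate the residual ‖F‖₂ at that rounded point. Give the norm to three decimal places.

5.587

At (-2, -3): F = (-12.000, -17.71776).
Jacobian J = [[8·s - 2·t, -2·s + 5], [4·s·t, 2·s^2 + 2·t - 2·cos(t)]].
At the point, J = [[-10.000, 9.000], [24.000, 3.97998]] (det J = -255.79985).
Solving J·Δ = −F gives Δ = (0.437, 1.819).
Then the next iterate is (s, t)₁ = (-1.563, -1.181).
Re-evaluating at (-1.563, -1.181): F = (-0.82493, -5.52556), so ‖F‖₂ = 5.587.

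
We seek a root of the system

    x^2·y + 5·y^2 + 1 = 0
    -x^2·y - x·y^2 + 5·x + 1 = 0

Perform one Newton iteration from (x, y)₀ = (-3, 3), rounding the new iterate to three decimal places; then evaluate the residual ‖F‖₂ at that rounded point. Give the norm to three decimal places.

At (-3, 3): F = (73.000, -14.000).
Jacobian J = [[2·x·y, x^2 + 10·y], [-2·x·y - y^2 + 5, -x^2 - 2·x·y]].
At the point, J = [[-18.000, 39.000], [14.000, 9.000]] (det J = -708.000).
Solving J·Δ = −F gives Δ = (1.699, -1.088).
Then the next iterate is (x, y)₁ = (-1.301, 1.912).
Re-evaluating at (-1.301, 1.912): F = (22.51497, -3.98513), so ‖F‖₂ = 22.865.

22.865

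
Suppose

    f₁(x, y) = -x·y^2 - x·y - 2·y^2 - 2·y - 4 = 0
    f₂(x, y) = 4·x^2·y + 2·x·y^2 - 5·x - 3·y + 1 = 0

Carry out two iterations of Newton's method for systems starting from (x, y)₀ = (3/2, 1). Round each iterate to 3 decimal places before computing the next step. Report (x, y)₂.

(-5.360, -3.175)

At (3/2, 1): F = (-11.000, 2.500).
Jacobian J = [[-y^2 - y, -2·x·y - x - 4·y - 2], [8·x·y + 2·y^2 - 5, 4·x^2 + 4·x·y - 3]].
At the point, J = [[-2.000, -10.500], [9.000, 12.000]] (det J = 70.500).
Solving J·Δ = −F gives Δ = (1.500, -1.333).
Then the next iterate is (x, y)₁ = (3.000, -0.333).
Round to (3.000, -0.333) and repeat: F = (-2.88945, -24.32367), J = [[0.22211, -1.670], [-12.77022, 29.004]].
Δ = (-8.360, -2.842), so (x, y)₂ = (-5.360, -3.175).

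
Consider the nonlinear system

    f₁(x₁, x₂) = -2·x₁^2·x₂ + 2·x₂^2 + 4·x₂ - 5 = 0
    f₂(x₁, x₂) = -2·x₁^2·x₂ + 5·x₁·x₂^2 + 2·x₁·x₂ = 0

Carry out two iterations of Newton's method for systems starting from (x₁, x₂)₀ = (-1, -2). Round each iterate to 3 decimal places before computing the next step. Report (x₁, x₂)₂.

(-1.475, -1.267)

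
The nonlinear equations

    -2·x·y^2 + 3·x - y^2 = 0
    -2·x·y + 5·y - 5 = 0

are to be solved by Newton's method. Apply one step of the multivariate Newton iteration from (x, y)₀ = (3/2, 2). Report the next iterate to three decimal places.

At (3/2, 2): F = (-11.500, -1.000).
Jacobian J = [[-2·y^2 + 3, -4·x·y - 2·y], [-2·y, -2·x + 5]].
At the point, J = [[-5.000, -16.000], [-4.000, 2.000]] (det J = -74.000).
Solving J·Δ = −F gives Δ = (-0.527, -0.554).
Then the next iterate is (x, y)₁ = (0.973, 1.446).

(0.973, 1.446)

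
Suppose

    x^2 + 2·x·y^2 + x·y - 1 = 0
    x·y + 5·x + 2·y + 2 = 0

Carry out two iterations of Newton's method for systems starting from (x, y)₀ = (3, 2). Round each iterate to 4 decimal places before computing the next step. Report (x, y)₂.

At (3, 2): F = (38.0000, 27.0000).
Jacobian J = [[2·x + 2·y^2 + y, 4·x·y + x], [y + 5, x + 2]].
At the point, J = [[16.0000, 27.0000], [7.0000, 5.0000]] (det J = -109.0000).
Solving J·Δ = −F gives Δ = (-4.9450, 1.5229).
Then the next iterate is (x, y)₁ = (-1.9450, 3.5229).
Round to (-1.9450, 3.5229) and repeat: F = (-52.347122, -7.531241), J = [[24.454549, -29.353162], [8.5229, 0.0550]].
Δ = (0.8904, -1.0416), so (x, y)₂ = (-1.0546, 2.4813).

(-1.0546, 2.4813)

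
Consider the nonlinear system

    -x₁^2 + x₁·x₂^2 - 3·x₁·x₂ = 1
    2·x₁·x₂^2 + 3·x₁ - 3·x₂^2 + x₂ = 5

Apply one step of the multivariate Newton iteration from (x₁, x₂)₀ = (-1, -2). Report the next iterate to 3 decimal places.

(-0.760, -0.697)

At (-1, -2): F = (-12.000, -30.000).
Jacobian J = [[-2·x₁ + x₂^2 - 3·x₂, 2·x₁·x₂ - 3·x₁], [2·x₂^2 + 3, 4·x₁·x₂ - 6·x₂ + 1]].
At the point, J = [[12.000, 7.000], [11.000, 21.000]] (det J = 175.000).
Solving J·Δ = −F gives Δ = (0.240, 1.303).
Then the next iterate is (x₁, x₂)₁ = (-0.760, -0.697).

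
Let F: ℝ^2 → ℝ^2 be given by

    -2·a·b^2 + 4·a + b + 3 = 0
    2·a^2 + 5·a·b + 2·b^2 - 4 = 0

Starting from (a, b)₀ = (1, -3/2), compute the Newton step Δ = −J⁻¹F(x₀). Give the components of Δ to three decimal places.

(-1.360, -0.240)

At (1, -3/2): F = (1.000, -5.000).
Jacobian J = [[-2·b^2 + 4, -4·a·b + 1], [4·a + 5·b, 5·a + 4·b]].
At the point, J = [[-0.500, 7.000], [-3.500, -1.000]] (det J = 25.000).
Solving J·Δ = −F gives Δ = (-1.360, -0.240).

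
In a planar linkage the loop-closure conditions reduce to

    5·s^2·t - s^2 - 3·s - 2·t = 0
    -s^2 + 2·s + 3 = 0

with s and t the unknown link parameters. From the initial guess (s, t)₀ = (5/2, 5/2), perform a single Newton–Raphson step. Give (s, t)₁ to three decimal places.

At (5/2, 5/2): F = (59.375, 1.750).
Jacobian J = [[10·s·t - 2·s - 3, 5·s^2 - 2], [-2·s + 2, 0]].
At the point, J = [[54.500, 29.250], [-3.000, 0.000]] (det J = 87.750).
Solving J·Δ = −F gives Δ = (0.583, -3.117).
Then the next iterate is (s, t)₁ = (3.083, -0.617).

(3.083, -0.617)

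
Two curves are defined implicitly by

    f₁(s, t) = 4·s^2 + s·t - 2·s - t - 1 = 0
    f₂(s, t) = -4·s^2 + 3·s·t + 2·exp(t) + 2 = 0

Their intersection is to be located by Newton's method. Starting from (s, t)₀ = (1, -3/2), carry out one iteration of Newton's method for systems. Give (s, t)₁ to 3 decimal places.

(0.778, -0.549)

At (1, -3/2): F = (1.000, -6.05374).
Jacobian J = [[8·s + t - 2, s - 1], [-8·s + 3·t, 3·s + 2·exp(t)]].
At the point, J = [[4.500, 0.000], [-12.500, 3.44626]] (det J = 15.50817).
Solving J·Δ = −F gives Δ = (-0.222, 0.951).
Then the next iterate is (s, t)₁ = (0.778, -0.549).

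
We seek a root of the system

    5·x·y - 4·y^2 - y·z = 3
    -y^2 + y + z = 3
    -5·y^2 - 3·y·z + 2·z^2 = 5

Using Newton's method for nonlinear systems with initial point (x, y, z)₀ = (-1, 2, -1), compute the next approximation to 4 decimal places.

(-1.3596, 0.3617, 0.0851)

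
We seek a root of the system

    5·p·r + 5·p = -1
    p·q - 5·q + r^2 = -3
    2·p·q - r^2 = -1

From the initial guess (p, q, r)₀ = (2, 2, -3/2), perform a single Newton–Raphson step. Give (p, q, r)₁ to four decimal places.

At (2, 2, -3/2): F = (-4.0000, -0.7500, 6.7500).
Jacobian J = [[5·r + 5, 0, 5·p], [q, p - 5, 2·r], [2·q, 2·p, -2·r]].
At the point, J = [[-2.5000, 0.0000, 10.0000], [2.0000, -3.0000, -3.0000], [4.0000, 4.0000, 3.0000]] (det J = 192.5000).
Solving J·Δ = −F gives Δ = (-0.8338, -0.9974, 0.1916).
Then the next iterate is (p, q, r)₁ = (1.1662, 1.0026, -1.3084).

(1.1662, 1.0026, -1.3084)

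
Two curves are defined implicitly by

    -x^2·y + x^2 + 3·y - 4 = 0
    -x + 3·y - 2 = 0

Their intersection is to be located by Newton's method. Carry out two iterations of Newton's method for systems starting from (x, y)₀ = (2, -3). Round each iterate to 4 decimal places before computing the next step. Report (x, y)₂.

(1.3253, 1.1084)

At (2, -3): F = (3.0000, -13.0000).
Jacobian J = [[-2·x·y + 2·x, -x^2 + 3], [-1, 3]].
At the point, J = [[16.0000, -1.0000], [-1.0000, 3.0000]] (det J = 47.0000).
Solving J·Δ = −F gives Δ = (0.0851, 4.3617).
Then the next iterate is (x, y)₁ = (2.0851, 1.3617).
Round to (2.0851, 1.3617) and repeat: F = (-1.487442, 0.0000), J = [[-1.508361, -1.347642], [-1.0000, 3.0000]].
Δ = (-0.7598, -0.2533), so (x, y)₂ = (1.3253, 1.1084).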